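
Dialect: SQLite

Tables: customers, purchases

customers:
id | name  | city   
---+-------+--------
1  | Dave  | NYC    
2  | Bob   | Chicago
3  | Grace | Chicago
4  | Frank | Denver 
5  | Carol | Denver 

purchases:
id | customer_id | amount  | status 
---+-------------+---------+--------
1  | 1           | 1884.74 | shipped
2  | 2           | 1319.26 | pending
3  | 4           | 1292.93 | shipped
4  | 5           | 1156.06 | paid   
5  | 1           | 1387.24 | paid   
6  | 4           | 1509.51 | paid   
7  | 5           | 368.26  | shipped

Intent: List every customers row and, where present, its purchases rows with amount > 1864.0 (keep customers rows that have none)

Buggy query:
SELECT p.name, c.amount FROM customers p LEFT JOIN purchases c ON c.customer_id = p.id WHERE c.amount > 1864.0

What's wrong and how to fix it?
Bug: Filtering c.amount in WHERE discards the NULL rows produced by LEFT JOIN, turning it into an inner join

Fix: Put 'c.amount > 1864.0' in the JOIN's ON clause instead of WHERE

Corrected query:
SELECT p.name, c.amount FROM customers p LEFT JOIN purchases c ON c.customer_id = p.id AND c.amount > 1864.0

Result:
name  | amount 
------+--------
Dave  | 1884.74
Bob   | NULL   
Grace | NULL   
Frank | NULL   
Carol | NULL   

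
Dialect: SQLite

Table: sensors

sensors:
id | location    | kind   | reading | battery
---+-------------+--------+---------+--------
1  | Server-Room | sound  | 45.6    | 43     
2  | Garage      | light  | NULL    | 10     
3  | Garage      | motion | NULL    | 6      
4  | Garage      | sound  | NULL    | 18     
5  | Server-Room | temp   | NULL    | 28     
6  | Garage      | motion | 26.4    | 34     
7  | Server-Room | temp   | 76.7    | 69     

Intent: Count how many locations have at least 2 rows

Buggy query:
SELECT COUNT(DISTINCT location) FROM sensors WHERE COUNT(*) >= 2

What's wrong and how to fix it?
Bug: WHERE filters individual rows, not groups, so a group-level COUNT is invalid there

Fix: Group first with HAVING COUNT(*) >= 2, then COUNT the resulting groups

Corrected query:
SELECT COUNT(*) FROM (SELECT location FROM sensors GROUP BY location HAVING COUNT(*) >= 2)

Result:
COUNT(*)
--------
2       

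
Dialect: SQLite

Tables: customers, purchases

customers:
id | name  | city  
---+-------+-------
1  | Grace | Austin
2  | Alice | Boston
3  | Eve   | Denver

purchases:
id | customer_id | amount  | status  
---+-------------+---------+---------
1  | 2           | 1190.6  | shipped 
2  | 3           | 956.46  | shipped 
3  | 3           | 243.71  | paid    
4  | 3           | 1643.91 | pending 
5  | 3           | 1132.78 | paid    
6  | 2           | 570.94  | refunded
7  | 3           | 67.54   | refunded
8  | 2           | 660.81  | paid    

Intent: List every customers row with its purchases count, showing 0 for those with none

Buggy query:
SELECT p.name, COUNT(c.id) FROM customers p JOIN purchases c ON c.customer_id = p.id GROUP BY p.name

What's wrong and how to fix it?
Bug: An inner join excludes parents with zero children

Fix: Switch to LEFT JOIN to retain unmatched parent rows

Corrected query:
SELECT p.name, COUNT(c.id) FROM customers p LEFT JOIN purchases c ON c.customer_id = p.id GROUP BY p.name

Result:
name  | COUNT(c.id)
------+------------
Alice | 3          
Eve   | 5          
Grace | 0          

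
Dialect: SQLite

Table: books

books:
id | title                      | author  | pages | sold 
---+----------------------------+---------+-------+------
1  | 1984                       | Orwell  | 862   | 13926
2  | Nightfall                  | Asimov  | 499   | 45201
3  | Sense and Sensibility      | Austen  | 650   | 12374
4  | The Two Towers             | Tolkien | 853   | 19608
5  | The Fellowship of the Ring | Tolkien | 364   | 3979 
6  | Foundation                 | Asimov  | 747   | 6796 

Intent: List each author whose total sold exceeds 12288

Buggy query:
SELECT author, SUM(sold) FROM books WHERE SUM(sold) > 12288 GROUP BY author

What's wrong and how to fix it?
Bug: SUM(sold) is an aggregate, but WHERE filters rows before aggregation

Fix: Move the aggregate condition to a HAVING clause

Corrected query:
SELECT author, SUM(sold) FROM books GROUP BY author HAVING SUM(sold) > 12288

Result:
author  | SUM(sold)
--------+----------
Asimov  | 51997    
Austen  | 12374    
Orwell  | 13926    
Tolkien | 23587    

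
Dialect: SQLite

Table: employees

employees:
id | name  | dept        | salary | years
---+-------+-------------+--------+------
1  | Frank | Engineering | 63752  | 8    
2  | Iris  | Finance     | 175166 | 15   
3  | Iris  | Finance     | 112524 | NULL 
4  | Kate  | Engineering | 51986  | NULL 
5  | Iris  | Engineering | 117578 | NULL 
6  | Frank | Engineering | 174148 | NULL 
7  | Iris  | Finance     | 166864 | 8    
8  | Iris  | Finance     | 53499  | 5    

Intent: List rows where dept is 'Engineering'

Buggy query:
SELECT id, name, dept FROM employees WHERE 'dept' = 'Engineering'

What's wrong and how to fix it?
Bug: 'dept' in single quotes is a string literal, not the column; the comparison is literal-vs-literal and never true

Fix: Reference the column as dept without single quotes

Corrected query:
SELECT id, name, dept FROM employees WHERE dept = 'Engineering'

Result:
id | name  | dept       
---+-------+------------
1  | Frank | Engineering
4  | Kate  | Engineering
5  | Iris  | Engineering
6  | Frank | Engineering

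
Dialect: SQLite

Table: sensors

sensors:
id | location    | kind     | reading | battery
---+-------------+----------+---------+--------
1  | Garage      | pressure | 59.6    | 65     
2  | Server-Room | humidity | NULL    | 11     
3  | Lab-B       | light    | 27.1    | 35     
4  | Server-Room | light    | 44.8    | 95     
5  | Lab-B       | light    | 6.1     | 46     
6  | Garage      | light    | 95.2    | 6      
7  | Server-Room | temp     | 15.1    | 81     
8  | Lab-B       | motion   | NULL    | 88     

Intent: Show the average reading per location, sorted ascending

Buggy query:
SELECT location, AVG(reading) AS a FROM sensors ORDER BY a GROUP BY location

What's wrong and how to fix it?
Bug: ORDER BY appears before GROUP BY; SQL clause order requires GROUP BY first

Fix: Move ORDER BY to the end, after GROUP BY

Corrected query:
SELECT location, AVG(reading) AS a FROM sensors GROUP BY location ORDER BY a

Result:
location    | a    
------------+------
Lab-B       | 16.6 
Server-Room | 29.95
Garage      | 77.4 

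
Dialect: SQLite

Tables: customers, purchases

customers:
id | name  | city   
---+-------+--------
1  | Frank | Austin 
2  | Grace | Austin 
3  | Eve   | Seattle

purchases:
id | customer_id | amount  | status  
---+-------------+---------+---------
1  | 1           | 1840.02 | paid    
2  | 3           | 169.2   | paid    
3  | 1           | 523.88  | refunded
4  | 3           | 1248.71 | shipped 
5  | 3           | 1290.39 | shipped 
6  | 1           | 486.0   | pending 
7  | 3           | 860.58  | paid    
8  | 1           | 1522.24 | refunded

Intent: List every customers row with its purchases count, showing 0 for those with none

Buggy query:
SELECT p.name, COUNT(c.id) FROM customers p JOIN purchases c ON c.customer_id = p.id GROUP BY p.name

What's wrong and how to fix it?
Bug: An inner join excludes parents with zero children

Fix: Switch to LEFT JOIN to retain unmatched parent rows

Corrected query:
SELECT p.name, COUNT(c.id) FROM customers p LEFT JOIN purchases c ON c.customer_id = p.id GROUP BY p.name

Result:
name  | COUNT(c.id)
------+------------
Eve   | 4          
Frank | 4          
Grace | 0          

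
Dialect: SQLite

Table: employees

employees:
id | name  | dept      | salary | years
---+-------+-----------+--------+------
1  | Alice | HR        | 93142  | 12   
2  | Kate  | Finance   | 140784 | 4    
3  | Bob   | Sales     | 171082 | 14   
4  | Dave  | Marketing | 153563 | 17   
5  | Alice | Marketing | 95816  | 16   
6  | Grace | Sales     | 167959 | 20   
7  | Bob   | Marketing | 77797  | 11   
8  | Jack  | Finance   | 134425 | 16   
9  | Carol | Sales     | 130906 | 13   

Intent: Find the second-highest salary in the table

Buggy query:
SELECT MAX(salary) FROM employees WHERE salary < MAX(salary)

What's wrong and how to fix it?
Bug: The inner MAX is an aggregate inside WHERE, which is not allowed

Fix: Compute the overall MAX in a subquery, then take MAX of rows below it

Corrected query:
SELECT MAX(salary) FROM employees WHERE salary < (SELECT MAX(salary) FROM employees)

Result:
MAX(salary)
-----------
167959     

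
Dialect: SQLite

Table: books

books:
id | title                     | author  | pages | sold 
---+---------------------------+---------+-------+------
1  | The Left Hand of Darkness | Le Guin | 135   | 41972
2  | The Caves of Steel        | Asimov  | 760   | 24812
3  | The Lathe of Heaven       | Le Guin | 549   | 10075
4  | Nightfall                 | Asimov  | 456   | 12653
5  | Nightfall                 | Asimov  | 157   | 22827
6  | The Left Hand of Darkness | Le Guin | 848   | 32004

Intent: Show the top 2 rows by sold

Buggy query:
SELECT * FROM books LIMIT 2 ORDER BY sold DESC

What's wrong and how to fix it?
Bug: LIMIT must come after ORDER BY

Fix: Sort with ORDER BY, then apply LIMIT

Corrected query:
SELECT * FROM books ORDER BY sold DESC LIMIT 2

Result:
id | title                     | author  | pages | sold 
---+---------------------------+---------+-------+------
1  | The Left Hand of Darkness | Le Guin | 135   | 41972
6  | The Left Hand of Darkness | Le Guin | 848   | 32004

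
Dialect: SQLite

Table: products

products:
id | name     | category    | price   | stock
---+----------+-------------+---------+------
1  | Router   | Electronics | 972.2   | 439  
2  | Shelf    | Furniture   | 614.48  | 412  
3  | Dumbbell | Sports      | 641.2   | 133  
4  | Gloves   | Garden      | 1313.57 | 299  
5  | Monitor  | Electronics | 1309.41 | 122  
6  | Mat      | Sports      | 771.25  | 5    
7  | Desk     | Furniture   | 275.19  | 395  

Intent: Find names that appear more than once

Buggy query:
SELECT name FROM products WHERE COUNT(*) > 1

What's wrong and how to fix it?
Bug: COUNT(*) is an aggregate and cannot be used in WHERE

Fix: GROUP BY name, then filter groups with HAVING COUNT(*) > 1

Corrected query:
SELECT name FROM products GROUP BY name HAVING COUNT(*) > 1

Result:
(no rows)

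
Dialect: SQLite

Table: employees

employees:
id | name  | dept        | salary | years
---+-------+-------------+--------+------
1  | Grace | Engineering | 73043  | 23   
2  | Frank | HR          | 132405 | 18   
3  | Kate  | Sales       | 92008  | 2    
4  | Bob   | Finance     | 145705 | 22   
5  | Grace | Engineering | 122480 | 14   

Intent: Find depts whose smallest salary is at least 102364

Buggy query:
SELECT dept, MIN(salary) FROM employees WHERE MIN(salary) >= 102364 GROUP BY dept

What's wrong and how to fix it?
Bug: MIN() in WHERE is a misuse of aggregate

Fix: Use HAVING for the per-group MIN condition

Corrected query:
SELECT dept, MIN(salary) FROM employees GROUP BY dept HAVING MIN(salary) >= 102364

Result:
dept    | MIN(salary)
--------+------------
Finance | 145705     
HR      | 132405     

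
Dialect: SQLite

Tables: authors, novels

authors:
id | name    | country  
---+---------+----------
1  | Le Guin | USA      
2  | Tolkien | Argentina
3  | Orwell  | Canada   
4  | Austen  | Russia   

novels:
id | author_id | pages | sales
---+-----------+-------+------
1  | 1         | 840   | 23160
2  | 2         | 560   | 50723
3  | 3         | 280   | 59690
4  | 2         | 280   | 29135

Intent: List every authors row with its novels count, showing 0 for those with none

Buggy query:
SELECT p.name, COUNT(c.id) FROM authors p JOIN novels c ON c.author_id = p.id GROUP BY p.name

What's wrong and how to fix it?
Bug: An inner join excludes parents with zero children

Fix: Use LEFT JOIN so parents without children still appear (COUNT(c.id) gives 0)

Corrected query:
SELECT p.name, COUNT(c.id) FROM authors p LEFT JOIN novels c ON c.author_id = p.id GROUP BY p.name

Result:
name    | COUNT(c.id)
--------+------------
Austen  | 0          
Le Guin | 1          
Orwell  | 1          
Tolkien | 2          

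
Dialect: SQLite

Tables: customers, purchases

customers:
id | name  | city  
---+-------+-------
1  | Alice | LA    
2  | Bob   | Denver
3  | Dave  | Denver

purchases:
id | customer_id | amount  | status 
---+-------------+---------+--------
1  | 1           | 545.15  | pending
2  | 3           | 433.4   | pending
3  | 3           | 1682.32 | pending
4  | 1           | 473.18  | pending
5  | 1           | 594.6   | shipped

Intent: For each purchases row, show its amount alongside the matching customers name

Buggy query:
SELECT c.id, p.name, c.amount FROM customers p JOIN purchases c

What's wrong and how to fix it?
Bug: JOIN with no ON clause produces a cartesian product; every purchases row pairs with every customers row

Fix: Specify the join condition linking the foreign key to the parent id

Corrected query:
SELECT c.id, p.name, c.amount FROM customers p JOIN purchases c ON c.customer_id = p.id

Result:
id | name  | amount 
---+-------+--------
1  | Alice | 545.15 
2  | Dave  | 433.4  
3  | Dave  | 1682.32
4  | Alice | 473.18 
5  | Alice | 594.6  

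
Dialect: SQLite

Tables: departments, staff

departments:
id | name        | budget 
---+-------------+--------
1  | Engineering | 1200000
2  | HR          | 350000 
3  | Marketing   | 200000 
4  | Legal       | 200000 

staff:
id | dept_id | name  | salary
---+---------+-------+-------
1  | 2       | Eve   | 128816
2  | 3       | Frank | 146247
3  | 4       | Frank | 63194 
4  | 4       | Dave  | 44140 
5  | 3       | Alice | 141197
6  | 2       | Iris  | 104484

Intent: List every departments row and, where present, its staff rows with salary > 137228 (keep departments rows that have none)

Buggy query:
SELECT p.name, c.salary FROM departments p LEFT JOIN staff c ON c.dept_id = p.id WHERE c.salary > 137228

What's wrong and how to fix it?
Bug: A WHERE condition on the right-hand table after LEFT JOIN drops unmatched parents

Fix: Move the right-table condition into the ON clause so unmatched parents are kept

Corrected query:
SELECT p.name, c.salary FROM departments p LEFT JOIN staff c ON c.dept_id = p.id AND c.salary > 137228

Result:
name        | salary
------------+-------
Engineering | NULL  
HR          | NULL  
Marketing   | 141197
Marketing   | 146247
Legal       | NULL  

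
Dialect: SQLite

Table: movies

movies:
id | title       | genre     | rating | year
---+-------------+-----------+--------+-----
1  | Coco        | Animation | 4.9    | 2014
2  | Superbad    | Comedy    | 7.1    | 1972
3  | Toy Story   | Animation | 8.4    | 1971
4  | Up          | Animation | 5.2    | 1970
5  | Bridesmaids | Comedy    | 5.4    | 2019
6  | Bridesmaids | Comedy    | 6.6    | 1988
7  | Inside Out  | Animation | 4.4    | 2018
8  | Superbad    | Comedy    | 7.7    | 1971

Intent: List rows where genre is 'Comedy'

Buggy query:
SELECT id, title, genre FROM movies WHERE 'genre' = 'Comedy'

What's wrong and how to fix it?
Bug: 'genre' in single quotes is a string literal, not the column; the comparison is literal-vs-literal and never true

Fix: Reference the column as genre without single quotes

Corrected query:
SELECT id, title, genre FROM movies WHERE genre = 'Comedy'

Result:
id | title       | genre 
---+-------------+-------
2  | Superbad    | Comedy
5  | Bridesmaids | Comedy
6  | Bridesmaids | Comedy
8  | Superbad    | Comedy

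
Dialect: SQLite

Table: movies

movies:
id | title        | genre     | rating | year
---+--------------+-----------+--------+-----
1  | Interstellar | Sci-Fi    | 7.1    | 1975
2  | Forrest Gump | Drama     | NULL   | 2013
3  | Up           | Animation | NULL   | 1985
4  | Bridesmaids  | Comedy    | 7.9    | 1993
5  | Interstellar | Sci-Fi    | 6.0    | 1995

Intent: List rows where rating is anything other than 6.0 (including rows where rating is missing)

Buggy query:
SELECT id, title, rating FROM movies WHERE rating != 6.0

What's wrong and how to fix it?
Bug: 'rating != 6.0' is unknown when rating is NULL, so NULL rows are silently excluded

Fix: Add an explicit OR rating IS NULL to include the missing-value rows

Corrected query:
SELECT id, title, rating FROM movies WHERE rating != 6.0 OR rating IS NULL

Result:
id | title        | rating
---+--------------+-------
1  | Interstellar | 7.1   
2  | Forrest Gump | NULL  
3  | Up           | NULL  
4  | Bridesmaids  | 7.9   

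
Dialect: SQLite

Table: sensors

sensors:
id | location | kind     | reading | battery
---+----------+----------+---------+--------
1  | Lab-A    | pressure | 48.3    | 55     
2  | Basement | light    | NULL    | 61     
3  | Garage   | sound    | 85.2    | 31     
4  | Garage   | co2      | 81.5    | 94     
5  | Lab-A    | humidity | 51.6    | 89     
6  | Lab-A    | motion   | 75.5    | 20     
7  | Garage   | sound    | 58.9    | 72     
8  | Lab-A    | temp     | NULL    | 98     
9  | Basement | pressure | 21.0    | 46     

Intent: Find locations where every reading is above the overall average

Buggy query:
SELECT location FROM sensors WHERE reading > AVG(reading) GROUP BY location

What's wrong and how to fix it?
Bug: AVG() is an aggregate; it can't sit directly in WHERE

Fix: Compute the overall average in a scalar subquery and compare each group's MIN against it in HAVING

Corrected query:
SELECT location FROM sensors GROUP BY location HAVING MIN(reading) > (SELECT AVG(reading) FROM sensors)

Result:
(no rows)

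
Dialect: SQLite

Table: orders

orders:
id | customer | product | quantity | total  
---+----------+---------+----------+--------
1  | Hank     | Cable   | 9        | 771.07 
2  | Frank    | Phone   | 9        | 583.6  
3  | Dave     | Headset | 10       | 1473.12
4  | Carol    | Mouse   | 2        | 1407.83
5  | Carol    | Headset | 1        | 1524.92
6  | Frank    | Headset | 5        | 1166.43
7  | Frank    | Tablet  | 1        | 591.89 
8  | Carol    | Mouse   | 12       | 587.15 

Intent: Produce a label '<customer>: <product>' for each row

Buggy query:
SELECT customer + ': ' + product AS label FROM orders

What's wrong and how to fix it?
Bug: '+' is numeric addition; on text columns SQLite converts them to 0 instead of concatenating

Fix: Replace + with || to concatenate text

Corrected query:
SELECT customer || ': ' || product AS label FROM orders

Result:
label         
--------------
Hank: Cable   
Frank: Phone  
Dave: Headset 
Carol: Mouse  
Carol: Headset
Frank: Headset
Frank: Tablet 
Carol: Mouse  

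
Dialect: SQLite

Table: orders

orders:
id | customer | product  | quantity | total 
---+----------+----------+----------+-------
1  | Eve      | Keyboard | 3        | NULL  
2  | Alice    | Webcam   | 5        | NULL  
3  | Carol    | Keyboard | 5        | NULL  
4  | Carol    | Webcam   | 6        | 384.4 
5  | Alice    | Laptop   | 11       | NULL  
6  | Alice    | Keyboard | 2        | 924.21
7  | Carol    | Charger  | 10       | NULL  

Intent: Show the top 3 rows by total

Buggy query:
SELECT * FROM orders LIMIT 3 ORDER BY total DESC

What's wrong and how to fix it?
Bug: LIMIT must come after ORDER BY

Fix: Swap the clauses: ORDER BY first, then LIMIT

Corrected query:
SELECT * FROM orders ORDER BY total DESC LIMIT 3

Result:
id | customer | product  | quantity | total 
---+----------+----------+----------+-------
6  | Alice    | Keyboard | 2        | 924.21
4  | Carol    | Webcam   | 6        | 384.4 
1  | Eve      | Keyboard | 3        | NULL  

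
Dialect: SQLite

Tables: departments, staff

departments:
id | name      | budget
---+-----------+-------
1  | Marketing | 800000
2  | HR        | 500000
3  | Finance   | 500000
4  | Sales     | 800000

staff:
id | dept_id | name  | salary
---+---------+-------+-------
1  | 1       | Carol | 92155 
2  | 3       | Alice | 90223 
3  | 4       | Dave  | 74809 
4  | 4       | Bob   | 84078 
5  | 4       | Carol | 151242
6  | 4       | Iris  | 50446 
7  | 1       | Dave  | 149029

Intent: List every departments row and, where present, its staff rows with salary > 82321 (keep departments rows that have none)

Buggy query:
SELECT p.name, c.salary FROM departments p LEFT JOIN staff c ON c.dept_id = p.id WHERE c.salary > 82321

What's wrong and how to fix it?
Bug: A WHERE condition on the right-hand table after LEFT JOIN drops unmatched parents

Fix: Put 'c.salary > 82321' in the JOIN's ON clause instead of WHERE

Corrected query:
SELECT p.name, c.salary FROM departments p LEFT JOIN staff c ON c.dept_id = p.id AND c.salary > 82321

Result:
name      | salary
----------+-------
Marketing | 92155 
Marketing | 149029
HR        | NULL  
Finance   | 90223 
Sales     | 84078 
Sales     | 151242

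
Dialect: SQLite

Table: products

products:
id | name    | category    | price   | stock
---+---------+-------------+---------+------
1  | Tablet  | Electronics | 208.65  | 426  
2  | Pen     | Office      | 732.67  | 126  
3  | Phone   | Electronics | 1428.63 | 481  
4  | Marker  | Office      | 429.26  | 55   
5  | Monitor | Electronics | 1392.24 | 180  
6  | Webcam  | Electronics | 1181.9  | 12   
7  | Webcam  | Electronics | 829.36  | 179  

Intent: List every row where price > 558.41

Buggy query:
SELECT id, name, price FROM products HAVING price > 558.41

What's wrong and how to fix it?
Bug: HAVING filters the output of aggregation, but this query has no GROUP BY and no aggregate functions, so SQLite rejects it (HAVING clause on a non-aggregate query); the condition here is per row

Fix: Use WHERE for row-level filtering

Corrected query:
SELECT id, name, price FROM products WHERE price > 558.41

Result:
id | name    | price  
---+---------+--------
2  | Pen     | 732.67 
3  | Phone   | 1428.63
5  | Monitor | 1392.24
6  | Webcam  | 1181.9 
7  | Webcam  | 829.36 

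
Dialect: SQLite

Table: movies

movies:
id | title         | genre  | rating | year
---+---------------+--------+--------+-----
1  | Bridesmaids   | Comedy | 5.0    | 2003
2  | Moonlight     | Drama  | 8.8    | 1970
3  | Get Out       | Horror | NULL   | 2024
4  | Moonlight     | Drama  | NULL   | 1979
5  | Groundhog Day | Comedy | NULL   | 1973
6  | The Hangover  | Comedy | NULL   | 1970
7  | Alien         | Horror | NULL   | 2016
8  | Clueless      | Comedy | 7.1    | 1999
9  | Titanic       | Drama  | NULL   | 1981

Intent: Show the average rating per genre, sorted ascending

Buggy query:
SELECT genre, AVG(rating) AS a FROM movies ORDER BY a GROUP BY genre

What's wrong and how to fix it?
Bug: GROUP BY must precede ORDER BY

Fix: Reorder: SELECT … FROM … GROUP BY … ORDER BY …

Corrected query:
SELECT genre, AVG(rating) AS a FROM movies GROUP BY genre ORDER BY a

Result:
genre  | a   
-------+-----
Horror | NULL
Comedy | 6.05
Drama  | 8.8 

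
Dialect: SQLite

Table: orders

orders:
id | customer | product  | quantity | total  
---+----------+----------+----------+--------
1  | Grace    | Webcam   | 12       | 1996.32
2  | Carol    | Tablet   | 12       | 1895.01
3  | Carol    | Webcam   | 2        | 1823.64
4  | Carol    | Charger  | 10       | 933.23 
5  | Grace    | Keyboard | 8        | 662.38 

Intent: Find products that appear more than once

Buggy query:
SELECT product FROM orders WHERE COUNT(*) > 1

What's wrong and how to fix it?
Bug: WHERE can't reference COUNT(*); aggregates are computed after WHERE

Fix: GROUP BY product, then filter groups with HAVING COUNT(*) > 1

Corrected query:
SELECT product FROM orders GROUP BY product HAVING COUNT(*) > 1

Result:
product
-------
Webcam 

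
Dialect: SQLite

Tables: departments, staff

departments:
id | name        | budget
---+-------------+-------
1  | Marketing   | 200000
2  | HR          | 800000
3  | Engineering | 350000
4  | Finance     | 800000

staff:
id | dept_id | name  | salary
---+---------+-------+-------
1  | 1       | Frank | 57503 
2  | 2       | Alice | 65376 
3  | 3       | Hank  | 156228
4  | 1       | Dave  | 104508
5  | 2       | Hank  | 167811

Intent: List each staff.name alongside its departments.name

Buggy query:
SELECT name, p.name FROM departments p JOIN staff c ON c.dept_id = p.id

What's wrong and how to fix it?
Bug: Both tables have a 'name' column; the unqualified reference is ambiguous

Fix: Prefix ambiguous columns with the table alias

Corrected query:
SELECT c.name, p.name FROM departments p JOIN staff c ON c.dept_id = p.id

Result:
name  | name       
------+------------
Frank | Marketing  
Alice | HR         
Hank  | Engineering
Dave  | Marketing  
Hank  | HR         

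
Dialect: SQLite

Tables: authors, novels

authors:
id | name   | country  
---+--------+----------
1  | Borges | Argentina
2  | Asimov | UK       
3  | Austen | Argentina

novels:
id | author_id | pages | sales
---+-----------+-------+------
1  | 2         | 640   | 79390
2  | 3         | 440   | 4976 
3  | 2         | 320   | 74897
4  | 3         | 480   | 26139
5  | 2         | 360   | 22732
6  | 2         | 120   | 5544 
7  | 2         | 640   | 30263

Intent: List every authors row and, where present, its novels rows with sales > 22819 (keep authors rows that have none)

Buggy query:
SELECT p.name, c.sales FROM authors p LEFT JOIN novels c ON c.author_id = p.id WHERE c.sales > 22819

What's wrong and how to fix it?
Bug: Filtering c.sales in WHERE discards the NULL rows produced by LEFT JOIN, turning it into an inner join

Fix: Move the right-table condition into the ON clause so unmatched parents are kept

Corrected query:
SELECT p.name, c.sales FROM authors p LEFT JOIN novels c ON c.author_id = p.id AND c.sales > 22819

Result:
name   | sales
-------+------
Borges | NULL 
Asimov | 30263
Asimov | 74897
Asimov | 79390
Austen | 26139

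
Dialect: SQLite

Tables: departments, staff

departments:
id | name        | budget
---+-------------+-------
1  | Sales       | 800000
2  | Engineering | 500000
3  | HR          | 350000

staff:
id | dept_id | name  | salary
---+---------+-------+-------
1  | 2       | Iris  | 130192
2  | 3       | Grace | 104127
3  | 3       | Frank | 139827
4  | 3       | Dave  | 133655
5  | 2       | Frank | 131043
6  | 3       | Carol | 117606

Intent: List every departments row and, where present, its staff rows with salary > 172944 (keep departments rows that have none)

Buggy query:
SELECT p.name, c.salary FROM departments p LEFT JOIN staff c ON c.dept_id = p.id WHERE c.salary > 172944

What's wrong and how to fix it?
Bug: A WHERE condition on the right-hand table after LEFT JOIN drops unmatched parents

Fix: Put 'c.salary > 172944' in the JOIN's ON clause instead of WHERE

Corrected query:
SELECT p.name, c.salary FROM departments p LEFT JOIN staff c ON c.dept_id = p.id AND c.salary > 172944

Result:
name        | salary
------------+-------
Sales       | NULL  
Engineering | NULL  
HR          | NULL  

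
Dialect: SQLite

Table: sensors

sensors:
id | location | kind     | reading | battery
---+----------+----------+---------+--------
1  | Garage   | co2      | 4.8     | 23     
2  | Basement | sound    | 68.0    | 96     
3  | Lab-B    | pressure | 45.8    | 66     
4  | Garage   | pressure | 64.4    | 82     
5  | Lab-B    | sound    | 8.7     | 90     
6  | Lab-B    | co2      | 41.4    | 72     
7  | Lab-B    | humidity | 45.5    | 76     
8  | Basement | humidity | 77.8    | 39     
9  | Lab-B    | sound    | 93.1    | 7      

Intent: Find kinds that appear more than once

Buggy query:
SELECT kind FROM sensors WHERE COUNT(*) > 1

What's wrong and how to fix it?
Bug: WHERE can't reference COUNT(*); aggregates are computed after WHERE

Fix: GROUP BY kind, then filter groups with HAVING COUNT(*) > 1

Corrected query:
SELECT kind FROM sensors GROUP BY kind HAVING COUNT(*) > 1

Result:
kind    
--------
co2     
humidity
pressure
sound   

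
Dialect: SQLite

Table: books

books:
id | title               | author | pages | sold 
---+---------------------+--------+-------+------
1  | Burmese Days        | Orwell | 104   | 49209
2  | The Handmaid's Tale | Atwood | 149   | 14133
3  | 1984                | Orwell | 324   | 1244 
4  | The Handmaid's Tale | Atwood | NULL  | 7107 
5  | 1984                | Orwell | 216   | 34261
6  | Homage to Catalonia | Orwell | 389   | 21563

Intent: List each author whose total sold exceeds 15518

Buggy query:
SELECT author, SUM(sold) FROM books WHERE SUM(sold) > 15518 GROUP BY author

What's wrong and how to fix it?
Bug: Aggregate functions cannot appear in a WHERE clause

Fix: Use HAVING (which filters groups after aggregation) instead of WHERE

Corrected query:
SELECT author, SUM(sold) FROM books GROUP BY author HAVING SUM(sold) > 15518

Result:
author | SUM(sold)
-------+----------
Atwood | 21240    
Orwell | 106277   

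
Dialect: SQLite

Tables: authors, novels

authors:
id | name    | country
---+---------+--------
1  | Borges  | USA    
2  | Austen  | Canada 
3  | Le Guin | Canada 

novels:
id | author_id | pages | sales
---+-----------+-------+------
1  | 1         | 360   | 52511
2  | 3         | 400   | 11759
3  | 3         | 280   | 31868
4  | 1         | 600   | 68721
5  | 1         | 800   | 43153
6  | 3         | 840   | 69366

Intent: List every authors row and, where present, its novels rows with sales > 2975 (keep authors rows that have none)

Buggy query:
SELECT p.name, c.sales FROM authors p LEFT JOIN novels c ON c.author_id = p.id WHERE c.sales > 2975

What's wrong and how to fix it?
Bug: Filtering c.sales in WHERE discards the NULL rows produced by LEFT JOIN, turning it into an inner join

Fix: Move the right-table condition into the ON clause so unmatched parents are kept

Corrected query:
SELECT p.name, c.sales FROM authors p LEFT JOIN novels c ON c.author_id = p.id AND c.sales > 2975

Result:
name    | sales
--------+------
Borges  | 43153
Borges  | 52511
Borges  | 68721
Austen  | NULL 
Le Guin | 11759
Le Guin | 31868
Le Guin | 69366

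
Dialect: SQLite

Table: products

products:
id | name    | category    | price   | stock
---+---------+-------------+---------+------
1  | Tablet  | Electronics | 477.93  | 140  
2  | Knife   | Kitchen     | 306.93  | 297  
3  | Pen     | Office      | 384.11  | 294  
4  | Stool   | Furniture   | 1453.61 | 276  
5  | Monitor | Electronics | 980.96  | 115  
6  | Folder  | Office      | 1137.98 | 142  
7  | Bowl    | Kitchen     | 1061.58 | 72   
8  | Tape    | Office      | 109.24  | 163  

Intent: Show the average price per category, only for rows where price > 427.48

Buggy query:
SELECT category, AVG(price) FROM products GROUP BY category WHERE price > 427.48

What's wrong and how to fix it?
Bug: WHERE cannot follow GROUP BY

Fix: Place WHERE between FROM and GROUP BY

Corrected query:
SELECT category, AVG(price) FROM products WHERE price > 427.48 GROUP BY category

Result:
category    | AVG(price)
------------+-----------
Electronics | 729.445   
Furniture   | 1453.61   
Kitchen     | 1061.58   
Office      | 1137.98   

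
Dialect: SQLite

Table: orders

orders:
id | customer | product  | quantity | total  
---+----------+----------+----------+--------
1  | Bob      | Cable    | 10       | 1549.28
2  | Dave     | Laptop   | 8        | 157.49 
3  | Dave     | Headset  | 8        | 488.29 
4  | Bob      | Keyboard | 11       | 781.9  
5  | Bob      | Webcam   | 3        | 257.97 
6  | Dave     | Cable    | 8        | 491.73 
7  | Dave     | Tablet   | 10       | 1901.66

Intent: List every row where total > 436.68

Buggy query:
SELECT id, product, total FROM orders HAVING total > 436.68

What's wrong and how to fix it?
Bug: HAVING filters the output of aggregation, but this query has no GROUP BY and no aggregate functions, so SQLite rejects it (HAVING clause on a non-aggregate query); the condition here is per row

Fix: Use WHERE for row-level filtering

Corrected query:
SELECT id, product, total FROM orders WHERE total > 436.68

Result:
id | product  | total  
---+----------+--------
1  | Cable    | 1549.28
3  | Headset  | 488.29 
4  | Keyboard | 781.9  
6  | Cable    | 491.73 
7  | Tablet   | 1901.66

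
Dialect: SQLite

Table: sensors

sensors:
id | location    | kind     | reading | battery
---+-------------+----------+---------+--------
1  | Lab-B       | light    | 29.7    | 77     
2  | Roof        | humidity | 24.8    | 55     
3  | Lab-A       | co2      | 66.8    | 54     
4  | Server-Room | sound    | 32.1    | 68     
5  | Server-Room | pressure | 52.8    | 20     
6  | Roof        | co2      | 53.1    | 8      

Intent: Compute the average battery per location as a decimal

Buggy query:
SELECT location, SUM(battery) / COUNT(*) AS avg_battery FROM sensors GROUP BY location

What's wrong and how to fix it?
Bug: SUM(battery) and COUNT(*) are both integers; the division truncates the fractional part

Fix: Cast one side to REAL so the division keeps the fractional part

Corrected query:
SELECT location, SUM(battery) * 1.0 / COUNT(*) AS avg_battery FROM sensors GROUP BY location

Result:
location    | avg_battery
------------+------------
Lab-A       | 54         
Lab-B       | 77         
Roof        | 31.5       
Server-Room | 44         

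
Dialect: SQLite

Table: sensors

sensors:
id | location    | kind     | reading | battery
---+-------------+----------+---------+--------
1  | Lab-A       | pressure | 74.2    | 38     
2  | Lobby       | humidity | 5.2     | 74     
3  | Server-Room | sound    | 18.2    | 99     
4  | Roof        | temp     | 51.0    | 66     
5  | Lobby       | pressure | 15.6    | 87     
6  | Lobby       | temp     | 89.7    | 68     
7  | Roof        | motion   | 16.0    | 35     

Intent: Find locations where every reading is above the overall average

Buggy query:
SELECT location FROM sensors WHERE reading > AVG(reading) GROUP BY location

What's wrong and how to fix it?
Bug: WHERE evaluates per row before aggregation, so AVG() is unavailable

Fix: Use a subquery for AVG and a HAVING MIN(...) filter so the condition holds for every row in the group

Corrected query:
SELECT location FROM sensors GROUP BY location HAVING MIN(reading) > (SELECT AVG(reading) FROM sensors)

Result:
location
--------
Lab-A   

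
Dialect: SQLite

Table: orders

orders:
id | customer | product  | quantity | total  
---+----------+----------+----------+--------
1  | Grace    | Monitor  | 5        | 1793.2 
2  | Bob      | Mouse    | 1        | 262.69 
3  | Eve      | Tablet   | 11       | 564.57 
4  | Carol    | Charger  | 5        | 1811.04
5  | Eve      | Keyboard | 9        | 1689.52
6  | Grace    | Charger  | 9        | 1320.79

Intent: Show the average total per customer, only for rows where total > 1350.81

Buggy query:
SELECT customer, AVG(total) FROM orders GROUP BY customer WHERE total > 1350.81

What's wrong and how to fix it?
Bug: Row-level WHERE must come before GROUP BY in the clause order

Fix: Move the WHERE clause before GROUP BY

Corrected query:
SELECT customer, AVG(total) FROM orders WHERE total > 1350.81 GROUP BY customer

Result:
customer | AVG(total)
---------+-----------
Carol    | 1811.04   
Eve      | 1689.52   
Grace    | 1793.2    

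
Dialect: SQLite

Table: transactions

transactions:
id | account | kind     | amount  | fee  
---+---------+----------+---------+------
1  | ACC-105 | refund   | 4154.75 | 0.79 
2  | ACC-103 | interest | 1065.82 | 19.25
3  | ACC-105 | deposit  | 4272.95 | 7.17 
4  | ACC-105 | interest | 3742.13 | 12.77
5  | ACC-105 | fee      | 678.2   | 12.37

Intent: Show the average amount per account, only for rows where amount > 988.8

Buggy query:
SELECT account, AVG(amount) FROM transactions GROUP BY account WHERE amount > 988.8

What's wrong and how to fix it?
Bug: WHERE cannot follow GROUP BY

Fix: Place WHERE between FROM and GROUP BY

Corrected query:
SELECT account, AVG(amount) FROM transactions WHERE amount > 988.8 GROUP BY account

Result:
account | AVG(amount)
--------+------------
ACC-103 | 1065.82    
ACC-105 | 4056.61    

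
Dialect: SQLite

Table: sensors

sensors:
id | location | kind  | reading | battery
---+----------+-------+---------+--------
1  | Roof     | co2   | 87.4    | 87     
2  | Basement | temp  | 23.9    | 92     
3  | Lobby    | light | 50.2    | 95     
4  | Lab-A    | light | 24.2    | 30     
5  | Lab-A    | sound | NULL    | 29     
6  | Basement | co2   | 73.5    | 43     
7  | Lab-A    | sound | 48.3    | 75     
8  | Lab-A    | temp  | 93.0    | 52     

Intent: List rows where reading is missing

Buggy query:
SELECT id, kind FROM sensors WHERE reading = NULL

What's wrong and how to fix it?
Bug: Comparing to NULL with '=' never matches; NULL = NULL is unknown, not true

Fix: Replace '= NULL' with 'IS NULL'

Corrected query:
SELECT id, kind FROM sensors WHERE reading IS NULL

Result:
id | kind 
---+------
5  | sound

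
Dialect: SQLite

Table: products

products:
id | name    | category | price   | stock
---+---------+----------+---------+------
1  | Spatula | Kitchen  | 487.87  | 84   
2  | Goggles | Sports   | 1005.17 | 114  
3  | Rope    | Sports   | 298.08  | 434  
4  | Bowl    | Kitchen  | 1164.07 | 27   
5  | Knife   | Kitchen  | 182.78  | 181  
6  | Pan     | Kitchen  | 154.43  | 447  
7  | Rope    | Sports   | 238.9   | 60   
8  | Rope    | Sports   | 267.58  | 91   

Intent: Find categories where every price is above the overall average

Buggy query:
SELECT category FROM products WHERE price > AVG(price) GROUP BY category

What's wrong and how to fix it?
Bug: AVG() is an aggregate; it can't sit directly in WHERE

Fix: Compute the overall average in a scalar subquery and compare each group's MIN against it in HAVING

Corrected query:
SELECT category FROM products GROUP BY category HAVING MIN(price) > (SELECT AVG(price) FROM products)

Result:
(no rows)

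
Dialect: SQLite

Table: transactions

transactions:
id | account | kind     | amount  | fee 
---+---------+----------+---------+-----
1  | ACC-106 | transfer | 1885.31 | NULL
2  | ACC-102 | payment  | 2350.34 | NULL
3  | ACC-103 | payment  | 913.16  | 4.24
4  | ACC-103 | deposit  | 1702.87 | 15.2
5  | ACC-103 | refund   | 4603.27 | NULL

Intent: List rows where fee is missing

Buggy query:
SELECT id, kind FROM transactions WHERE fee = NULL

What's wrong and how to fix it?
Bug: Comparing to NULL with '=' never matches; NULL = NULL is unknown, not true

Fix: Replace '= NULL' with 'IS NULL'

Corrected query:
SELECT id, kind FROM transactions WHERE fee IS NULL

Result:
id | kind    
---+---------
1  | transfer
2  | payment 
5  | refund  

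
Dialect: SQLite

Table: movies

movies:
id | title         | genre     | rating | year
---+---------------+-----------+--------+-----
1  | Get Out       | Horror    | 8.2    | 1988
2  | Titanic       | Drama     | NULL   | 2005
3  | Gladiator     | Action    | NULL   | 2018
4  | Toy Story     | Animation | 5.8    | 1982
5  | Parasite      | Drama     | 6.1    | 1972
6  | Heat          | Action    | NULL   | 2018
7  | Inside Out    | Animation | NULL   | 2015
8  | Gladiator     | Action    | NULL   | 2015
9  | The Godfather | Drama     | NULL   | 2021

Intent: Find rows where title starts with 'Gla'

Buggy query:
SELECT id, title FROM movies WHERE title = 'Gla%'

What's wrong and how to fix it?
Bug: '=' compares the literal string including the % character; pattern matching needs LIKE

Fix: Replace '=' with LIKE so 'Gla%' is treated as a pattern

Corrected query:
SELECT id, title FROM movies WHERE title LIKE 'Gla%'

Result:
id | title    
---+----------
3  | Gladiator
8  | Gladiator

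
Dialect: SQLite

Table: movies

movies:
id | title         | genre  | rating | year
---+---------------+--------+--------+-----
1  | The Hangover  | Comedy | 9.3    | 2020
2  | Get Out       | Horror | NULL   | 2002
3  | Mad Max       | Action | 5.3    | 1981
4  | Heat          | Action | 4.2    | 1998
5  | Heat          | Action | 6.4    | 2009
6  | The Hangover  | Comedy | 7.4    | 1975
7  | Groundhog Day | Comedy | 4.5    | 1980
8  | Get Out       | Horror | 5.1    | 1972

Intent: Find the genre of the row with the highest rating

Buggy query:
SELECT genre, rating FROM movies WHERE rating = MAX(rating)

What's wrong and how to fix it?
Bug: WHERE is evaluated per row; an aggregate over the whole table isn't defined there

Fix: Use a subquery: WHERE rating = (SELECT MAX(rating) FROM movies)

Corrected query:
SELECT genre, rating FROM movies WHERE rating = (SELECT MAX(rating) FROM movies)

Result:
genre  | rating
-------+-------
Comedy | 9.3   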